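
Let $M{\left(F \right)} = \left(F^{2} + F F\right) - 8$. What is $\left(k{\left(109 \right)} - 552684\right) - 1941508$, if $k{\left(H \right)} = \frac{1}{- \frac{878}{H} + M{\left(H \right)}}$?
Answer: $- \frac{6455737107027}{2588308} \approx -2.4942 \cdot 10^{6}$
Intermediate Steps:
$M{\left(F \right)} = -8 + 2 F^{2}$ ($M{\left(F \right)} = \left(F^{2} + F^{2}\right) - 8 = 2 F^{2} - 8 = -8 + 2 F^{2}$)
$k{\left(H \right)} = \frac{1}{-8 - \frac{878}{H} + 2 H^{2}}$ ($k{\left(H \right)} = \frac{1}{- \frac{878}{H} + \left(-8 + 2 H^{2}\right)} = \frac{1}{-8 - \frac{878}{H} + 2 H^{2}}$)
$\left(k{\left(109 \right)} - 552684\right) - 1941508 = \left(\frac{1}{2} \cdot 109 \frac{1}{-439 + 109 \left(-4 + 109^{2}\right)} - 552684\right) - 1941508 = \left(\frac{1}{2} \cdot 109 \frac{1}{-439 + 109 \left(-4 + 11881\right)} - 552684\right) - 1941508 = \left(\frac{1}{2} \cdot 109 \frac{1}{-439 + 109 \cdot 11877} - 552684\right) - 1941508 = \left(\frac{1}{2} \cdot 109 \frac{1}{-439 + 1294593} - 552684\right) - 1941508 = \left(\frac{1}{2} \cdot 109 \cdot \frac{1}{1294154} - 552684\right) - 1941508 = \left(\frac{109}{2588308} - 552684\right) - 1941508 = - \frac{1430516418563}{2588308} - 1941508 = - \frac{6455737107027}{2588308}$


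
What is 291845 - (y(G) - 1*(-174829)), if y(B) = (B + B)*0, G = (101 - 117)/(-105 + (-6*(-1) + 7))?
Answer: 117016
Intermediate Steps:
G = 4/23 (G = -16/(-105 + (6 + 7)) = -16/(-105 + 13) = -16/(-92) = -16*(-1/92) = 4/23 ≈ 0.17391)
y(B) = 0 (y(B) = (2*B)*0 = 0)
291845 - (y(G) - 1*(-174829)) = 291845 - (0 - 1*(-174829)) = 291845 - (0 + 174829) = 291845 - 1*174829 = 291845 - 174829 = 117016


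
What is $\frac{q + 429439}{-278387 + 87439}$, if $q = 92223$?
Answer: $- \frac{260831}{95474} \approx -2.732$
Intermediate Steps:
$\frac{q + 429439}{-278387 + 87439} = \frac{92223 + 429439}{-278387 + 87439} = \frac{521662}{-190948} = 521662 \left(- \frac{1}{190948}\right) = - \frac{260831}{95474}$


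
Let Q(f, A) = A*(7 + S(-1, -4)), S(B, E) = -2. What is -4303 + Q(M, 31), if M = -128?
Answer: -4148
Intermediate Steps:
Q(f, A) = 5*A (Q(f, A) = A*(7 - 2) = A*5 = 5*A)
-4303 + Q(M, 31) = -4303 + 5*31 = -4303 + 155 = -4148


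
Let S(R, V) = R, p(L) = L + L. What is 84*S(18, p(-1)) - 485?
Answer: 1027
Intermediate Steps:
p(L) = 2*L
84*S(18, p(-1)) - 485 = 84*18 - 485 = 1512 - 485 = 1027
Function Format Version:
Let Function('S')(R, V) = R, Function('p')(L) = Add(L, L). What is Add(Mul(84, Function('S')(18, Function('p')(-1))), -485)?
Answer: 1027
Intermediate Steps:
Function('p')(L) = Mul(2, L)
Add(Mul(84, Function('S')(18, Function('p')(-1))), -485) = Add(Mul(84, 18), -485) = Add(1512, -485) = 1027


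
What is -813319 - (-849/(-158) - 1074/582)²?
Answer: -191040394783085/234886276 ≈ -8.1333e+5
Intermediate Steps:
-813319 - (-849/(-158) - 1074/582)² = -813319 - (-849*(-1/158) - 1074*1/582)² = -813319 - (849/158 - 179/97)² = -813319 - (54071/15326)² = -813319 - 1*2923673041/234886276 = -813319 - 2923673041/234886276 = -191040394783085/234886276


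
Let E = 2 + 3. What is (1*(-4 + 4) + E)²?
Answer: 25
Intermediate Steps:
E = 5
(1*(-4 + 4) + E)² = (1*(-4 + 4) + 5)² = (1*0 + 5)² = (0 + 5)² = 5² = 25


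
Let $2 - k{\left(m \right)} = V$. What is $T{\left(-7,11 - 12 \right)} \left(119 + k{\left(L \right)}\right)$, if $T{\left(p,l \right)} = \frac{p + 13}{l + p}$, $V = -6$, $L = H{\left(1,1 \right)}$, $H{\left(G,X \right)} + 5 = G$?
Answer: $- \frac{381}{4} \approx -95.25$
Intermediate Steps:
$H{\left(G,X \right)} = -5 + G$
$L = -4$ ($L = -5 + 1 = -4$)
$k{\left(m \right)} = 8$ ($k{\left(m \right)} = 2 - -6 = 2 + 6 = 8$)
$T{\left(p,l \right)} = \frac{13 + p}{l + p}$
$T{\left(-7,11 - 12 \right)} \left(119 + k{\left(L \right)}\right) = \frac{13 - 7}{\left(11 - 12\right) - 7} \left(119 + 8\right) = \frac{1}{\left(11 - 12\right) - 7} \cdot 6 \cdot 127 = \frac{1}{-1 - 7} \cdot 6 \cdot 127 = \frac{1}{-8} \cdot 6 \cdot 127 = \left(- \frac{1}{8}\right) 6 \cdot 127 = \left(- \frac{3}{4}\right) 127 = - \frac{381}{4}$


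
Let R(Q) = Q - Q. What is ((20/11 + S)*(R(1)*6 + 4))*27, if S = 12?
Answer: 16416/11 ≈ 1492.4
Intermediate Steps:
R(Q) = 0
((20/11 + S)*(R(1)*6 + 4))*27 = ((20/11 + 12)*(0*6 + 4))*27 = ((20*(1/11) + 12)*(0 + 4))*27 = ((20/11 + 12)*4)*27 = ((152/11)*4)*27 = (608/11)*27 = 16416/11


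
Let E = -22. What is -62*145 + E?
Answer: -9012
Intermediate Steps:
-62*145 + E = -62*145 - 22 = -8990 - 22 = -9012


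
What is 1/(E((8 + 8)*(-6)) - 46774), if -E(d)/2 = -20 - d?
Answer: -1/46926 ≈ -2.1310e-5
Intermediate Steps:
E(d) = 40 + 2*d (E(d) = -2*(-20 - d) = 40 + 2*d)
1/(E((8 + 8)*(-6)) - 46774) = 1/((40 + 2*((8 + 8)*(-6))) - 46774) = 1/((40 + 2*(16*(-6))) - 46774) = 1/((40 + 2*(-96)) - 46774) = 1/((40 - 192) - 46774) = 1/(-152 - 46774) = 1/(-46926) = -1/46926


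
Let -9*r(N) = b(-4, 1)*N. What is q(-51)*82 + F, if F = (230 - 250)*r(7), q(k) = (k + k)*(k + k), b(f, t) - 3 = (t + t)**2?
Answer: 7679132/9 ≈ 8.5324e+5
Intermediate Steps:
b(f, t) = 3 + 4*t**2 (b(f, t) = 3 + (t + t)**2 = 3 + (2*t)**2 = 3 + 4*t**2)
q(k) = 4*k**2 (q(k) = (2*k)*(2*k) = 4*k**2)
r(N) = -7*N/9 (r(N) = -(3 + 4*1**2)*N/9 = -(3 + 4*1)*N/9 = -(3 + 4)*N/9 = -7*N/9)
F = 980/9 (F = (230 - 250)*(-7/9*7) = -20*(-49/9) = 980/9 ≈ 108.89)
q(-51)*82 + F = (4*(-51)**2)*82 + 980/9 = (4*2601)*82 + 980/9 = 10404*82 + 980/9 = 853128 + 980/9 = 7679132/9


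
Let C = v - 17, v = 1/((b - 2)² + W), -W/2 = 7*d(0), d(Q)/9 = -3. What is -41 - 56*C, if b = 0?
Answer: 173973/191 ≈ 910.85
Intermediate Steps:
d(Q) = -27 (d(Q) = 9*(-3) = -27)
W = 378 (W = -14*(-27) = -2*(-189) = 378)
v = 1/382 (v = 1/((0 - 2)² + 378) = 1/((-2)² + 378) = 1/(4 + 378) = 1/382 ≈ 0.0026178)
C = -6493/382 (C = 1/382 - 17 = -6493/382 ≈ -16.997)
-41 - 56*C = -41 - 56*(-6493/382) = -41 + 181804/191 = 173973/191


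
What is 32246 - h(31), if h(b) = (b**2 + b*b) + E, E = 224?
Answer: 30100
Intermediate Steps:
h(b) = 224 + 2*b**2 (h(b) = (b**2 + b*b) + 224 = (b**2 + b**2) + 224 = 2*b**2 + 224 = 224 + 2*b**2)
32246 - h(31) = 32246 - (224 + 2*31**2) = 32246 - (224 + 2*961) = 32246 - (224 + 1922) = 32246 - 1*2146 = 32246 - 2146 = 30100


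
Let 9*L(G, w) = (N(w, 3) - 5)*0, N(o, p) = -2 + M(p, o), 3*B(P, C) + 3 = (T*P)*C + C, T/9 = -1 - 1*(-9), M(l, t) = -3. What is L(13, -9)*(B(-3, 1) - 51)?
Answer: 0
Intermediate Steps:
T = 72 (T = 9*(-1 - 1*(-9)) = 9*(-1 + 9) = 9*8 = 72)
B(P, C) = -1 + C/3 + 24*C*P (B(P, C) = -1 + ((72*P)*C + C)/3 = -1 + (72*C*P + C)/3 = -1 + (C + 72*C*P)/3 = -1 + (C/3 + 24*C*P) = -1 + C/3 + 24*C*P)
N(o, p) = -5 (N(o, p) = -2 - 3 = -5)
L(G, w) = 0 (L(G, w) = ((-5 - 5)*0)/9 = (-10*0)/9 = (⅑)*0 = 0)
L(13, -9)*(B(-3, 1) - 51) = 0*((-1 + (⅓)*1 + 24*1*(-3)) - 51) = 0*((-1 + ⅓ - 72) - 51) = 0*(-218/3 - 51) = 0*(-371/3) = 0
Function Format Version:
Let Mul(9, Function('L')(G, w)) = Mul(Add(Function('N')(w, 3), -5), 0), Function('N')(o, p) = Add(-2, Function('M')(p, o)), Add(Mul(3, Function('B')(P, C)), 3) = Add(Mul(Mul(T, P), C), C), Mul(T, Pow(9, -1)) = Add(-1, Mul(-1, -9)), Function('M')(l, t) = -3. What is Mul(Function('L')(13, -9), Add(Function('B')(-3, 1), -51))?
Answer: 0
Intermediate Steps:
T = 72 (T = Mul(9, Add(-1, Mul(-1, -9))) = Mul(9, Add(-1, 9)) = Mul(9, 8) = 72)
Function('B')(P, C) = Add(-1, Mul(Rational(1, 3), C), Mul(24, C, P)) (Function('B')(P, C) = Add(-1, Mul(Rational(1, 3), Add(Mul(Mul(72, P), C), C))) = Add(-1, Mul(Rational(1, 3), Add(Mul(72, C, P), C))) = Add(-1, Mul(Rational(1, 3), Add(C, Mul(72, C, P)))) = Add(-1, Add(Mul(Rational(1, 3), C), Mul(24, C, P))) = Add(-1, Mul(Rational(1, 3), C), Mul(24, C, P)))
Function('N')(o, p) = -5 (Function('N')(o, p) = Add(-2, -3) = -5)
Function('L')(G, w) = 0 (Function('L')(G, w) = Mul(Rational(1, 9), Mul(Add(-5, -5), 0)) = Mul(Rational(1, 9), Mul(-10, 0)) = Mul(Rational(1, 9), 0) = 0)
Mul(Function('L')(13, -9), Add(Function('B')(-3, 1), -51)) = Mul(0, Add(Add(-1, Mul(Rational(1, 3), 1), Mul(24, 1, -3)), -51)) = Mul(0, Add(Add(-1, Rational(1, 3), -72), -51)) = Mul(0, Add(Rational(-218, 3), -51)) = Mul(0, Rational(-371, 3)) = 0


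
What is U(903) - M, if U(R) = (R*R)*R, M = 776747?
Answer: 735537580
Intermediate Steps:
U(R) = R³ (U(R) = R²*R = R³)
U(903) - M = 903³ - 1*776747 = 736314327 - 776747 = 735537580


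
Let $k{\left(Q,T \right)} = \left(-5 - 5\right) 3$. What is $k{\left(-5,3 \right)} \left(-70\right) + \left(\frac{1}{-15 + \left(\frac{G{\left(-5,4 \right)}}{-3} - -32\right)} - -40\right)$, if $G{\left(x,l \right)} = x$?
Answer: $\frac{119843}{56} \approx 2140.1$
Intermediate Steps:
$k{\left(Q,T \right)} = -30$ ($k{\left(Q,T \right)} = \left(-10\right) 3 = -30$)
$k{\left(-5,3 \right)} \left(-70\right) + \left(\frac{1}{-15 + \left(\frac{G{\left(-5,4 \right)}}{-3} - -32\right)} - -40\right) = \left(-30\right) \left(-70\right) + \left(\frac{1}{-15 - \left(-32 + \frac{5}{-3}\right)} - -40\right) = 2100 + \left(\frac{1}{-15 + \left(\left(-5\right) \left(- \frac{1}{3}\right) + 32\right)} + 40\right) = 2100 + \left(\frac{1}{-15 + \left(\frac{5}{3} + 32\right)} + 40\right) = 2100 + \left(\frac{1}{-15 + \frac{101}{3}} + 40\right) = 2100 + \left(\frac{1}{\frac{56}{3}} + 40\right) = 2100 + \left(\frac{3}{56} + 40\right) = 2100 + \frac{2243}{56} = \frac{119843}{56}$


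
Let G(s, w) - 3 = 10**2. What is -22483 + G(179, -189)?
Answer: -22380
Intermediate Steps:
G(s, w) = 103 (G(s, w) = 3 + 10**2 = 3 + 100 = 103)
-22483 + G(179, -189) = -22483 + 103 = -22380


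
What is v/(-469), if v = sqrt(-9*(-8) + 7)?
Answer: -sqrt(79)/469 ≈ -0.018951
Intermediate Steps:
v = sqrt(79) (v = sqrt(72 + 7) = sqrt(79) ≈ 8.8882)
v/(-469) = sqrt(79)/(-469) = -sqrt(79)/469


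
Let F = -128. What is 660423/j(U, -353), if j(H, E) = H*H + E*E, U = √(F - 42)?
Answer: 660423/124439 ≈ 5.3072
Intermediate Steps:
U = I*√170 (U = √(-128 - 42) = √(-170) = I*√170 ≈ 13.038*I)
j(H, E) = E² + H² (j(H, E) = H² + E² = E² + H²)
660423/j(U, -353) = 660423/((-353)² + (I*√170)²) = 660423/(124609 - 170) = 660423/124439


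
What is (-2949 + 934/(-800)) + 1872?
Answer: -431267/400 ≈ -1078.2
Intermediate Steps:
(-2949 + 934/(-800)) + 1872 = (-2949 + 934*(-1/800)) + 1872 = (-2949 - 467/400) + 1872 = -1180067/400 + 1872 = -431267/400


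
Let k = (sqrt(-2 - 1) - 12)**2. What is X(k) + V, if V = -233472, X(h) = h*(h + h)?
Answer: -197166 - 13536*I*sqrt(3) ≈ -1.9717e+5 - 23445.0*I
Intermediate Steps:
k = (-12 + I*sqrt(3))**2 (k = (sqrt(-3) - 12)**2 = (I*sqrt(3) - 12)**2 = (-12 + I*sqrt(3))**2 ≈ 141.0 - 41.569*I)
X(h) = 2*h**2 (X(h) = h*(2*h) = 2*h**2)
X(k) + V = 2*((12 - I*sqrt(3))**2)**2 - 233472 = 2*(12 - I*sqrt(3))**4 - 233472 = -233472 + 2*(12 - I*sqrt(3))**4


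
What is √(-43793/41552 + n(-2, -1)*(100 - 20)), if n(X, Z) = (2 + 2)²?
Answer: √2816566651/1484 ≈ 35.762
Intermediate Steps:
n(X, Z) = 16 (n(X, Z) = 4² = 16)
√(-43793/41552 + n(-2, -1)*(100 - 20)) = √(-43793/41552 + 16*(100 - 20)) = √(-43793*1/41552 + 16*80) = √(-43793/41552 + 1280) = √(53142767/41552) = √2816566651/1484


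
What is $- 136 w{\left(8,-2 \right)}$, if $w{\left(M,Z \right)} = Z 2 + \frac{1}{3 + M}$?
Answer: $\frac{5848}{11} \approx 531.64$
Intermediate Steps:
$w{\left(M,Z \right)} = \frac{1}{3 + M} + 2 Z$ ($w{\left(M,Z \right)} = 2 Z + \frac{1}{3 + M} = \frac{1}{3 + M} + 2 Z$)
$- 136 w{\left(8,-2 \right)} = - 136 \frac{1 + 6 \left(-2\right) + 2 \cdot 8 \left(-2\right)}{3 + 8} = - 136 \frac{1 - 12 - 32}{11} = - 136 \cdot \frac{1}{11} \left(-43\right) = \left(-136\right) \left(- \frac{43}{11}\right) = \frac{5848}{11}$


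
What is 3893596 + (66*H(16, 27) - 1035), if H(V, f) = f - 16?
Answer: 3893287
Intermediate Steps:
H(V, f) = -16 + f
3893596 + (66*H(16, 27) - 1035) = 3893596 + (66*(-16 + 27) - 1035) = 3893596 + (66*11 - 1035) = 3893596 + (726 - 1035) = 3893596 - 309 = 3893287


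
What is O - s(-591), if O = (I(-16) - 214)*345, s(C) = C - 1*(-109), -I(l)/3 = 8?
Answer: -81628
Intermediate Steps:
I(l) = -24 (I(l) = -3*8 = -24)
s(C) = 109 + C (s(C) = C + 109 = 109 + C)
O = -82110 (O = (-24 - 214)*345 = -238*345 = -82110)
O - s(-591) = -82110 - (109 - 591) = -82110 - 1*(-482) = -82110 + 482 = -81628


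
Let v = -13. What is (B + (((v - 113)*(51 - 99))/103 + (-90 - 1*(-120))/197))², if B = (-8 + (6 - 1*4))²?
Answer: 3705709700484/411724681 ≈ 9000.5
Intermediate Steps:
B = 36 (B = (-8 + (6 - 4))² = (-8 + 2)² = (-6)² = 36)
(B + (((v - 113)*(51 - 99))/103 + (-90 - 1*(-120))/197))² = (36 + (((-13 - 113)*(51 - 99))/103 + (-90 - 1*(-120))/197))² = (36 + (-126*(-48)*(1/103) + (-90 + 120)*(1/197)))² = (36 + (6048*(1/103) + 30*(1/197)))² = (36 + (6048/103 + 30/197))² = (36 + 1194546/20291)² = (1925022/20291)² = 3705709700484/411724681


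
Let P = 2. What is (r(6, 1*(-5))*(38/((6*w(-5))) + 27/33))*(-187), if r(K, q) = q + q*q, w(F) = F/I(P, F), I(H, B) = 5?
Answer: 61880/3 ≈ 20627.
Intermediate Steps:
w(F) = F/5
r(K, q) = q + q**2
(r(6, 1*(-5))*(38/((6*w(-5))) + 27/33))*(-187) = (((1*(-5))*(1 + 1*(-5)))*(38/((6*((1/5)*(-5)))) + 27/33))*(-187) = ((-5*(1 - 5))*(38/((6*(-1))) + 27*(1/33)))*(-187) = ((-5*(-4))*(38/(-6) + 9/11))*(-187) = (20*(38*(-1/6) + 9/11))*(-187) = (20*(-19/3 + 9/11))*(-187) = (20*(-182/33))*(-187) = -3640/33*(-187) = 61880/3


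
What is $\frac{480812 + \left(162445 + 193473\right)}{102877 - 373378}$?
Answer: $- \frac{278910}{90167} \approx -3.0933$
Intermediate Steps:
$\frac{480812 + \left(162445 + 193473\right)}{102877 - 373378} = \frac{480812 + 355918}{-270501} = 836730 \left(- \frac{1}{270501}\right) = - \frac{278910}{90167}$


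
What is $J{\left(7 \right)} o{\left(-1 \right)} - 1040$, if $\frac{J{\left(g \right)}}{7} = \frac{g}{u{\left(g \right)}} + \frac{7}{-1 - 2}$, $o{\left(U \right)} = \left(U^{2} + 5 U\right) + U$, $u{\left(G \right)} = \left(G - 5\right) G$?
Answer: $- \frac{5855}{6} \approx -975.83$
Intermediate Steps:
$u{\left(G \right)} = G \left(-5 + G\right)$ ($u{\left(G \right)} = \left(-5 + G\right) G = G \left(-5 + G\right)$)
$o{\left(U \right)} = U^{2} + 6 U$
$J{\left(g \right)} = - \frac{49}{3} + \frac{7}{-5 + g}$ ($J{\left(g \right)} = 7 \left(\frac{g}{g \left(-5 + g\right)} + \frac{7}{-1 - 2}\right) = 7 \left(g \frac{1}{g \left(-5 + g\right)} + \frac{7}{-3}\right) = 7 \left(\frac{1}{-5 + g} + 7 \left(- \frac{1}{3}\right)\right) = 7 \left(\frac{1}{-5 + g} - \frac{7}{3}\right) = 7 \left(- \frac{7}{3} + \frac{1}{-5 + g}\right) = - \frac{49}{3} + \frac{7}{-5 + g}$)
$J{\left(7 \right)} o{\left(-1 \right)} - 1040 = \frac{7 \left(38 - 49\right)}{3 \left(-5 + 7\right)} \left(- (6 - 1)\right) - 1040 = \frac{7 \left(38 - 49\right)}{3 \cdot 2} \left(\left(-1\right) 5\right) - 1040 = \frac{7}{3} \cdot \frac{1}{2} \left(-11\right) \left(-5\right) - 1040 = \left(- \frac{77}{6}\right) \left(-5\right) - 1040 = \frac{385}{6} - 1040 = - \frac{5855}{6}$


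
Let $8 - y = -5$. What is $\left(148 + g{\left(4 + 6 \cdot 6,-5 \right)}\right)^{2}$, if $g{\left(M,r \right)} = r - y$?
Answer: $16900$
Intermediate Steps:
$y = 13$ ($y = 8 - -5 = 8 + 5 = 13$)
$g{\left(M,r \right)} = -13 + r$ ($g{\left(M,r \right)} = r - 13 = -13 + r$)
$\left(148 + g{\left(4 + 6 \cdot 6,-5 \right)}\right)^{2} = \left(148 - 18\right)^{2} = 130^{2} = 16900$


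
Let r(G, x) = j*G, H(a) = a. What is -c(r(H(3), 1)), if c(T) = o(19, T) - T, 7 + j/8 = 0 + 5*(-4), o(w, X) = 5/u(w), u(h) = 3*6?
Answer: -11669/18 ≈ -648.28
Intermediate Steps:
u(h) = 18
o(w, X) = 5/18
j = -216 (j = -56 + 8*(0 + 5*(-4)) = -56 + 8*(0 - 20) = -56 + 8*(-20) = -56 - 160 = -216)
r(G, x) = -216*G
c(T) = 5/18 - T
-c(r(H(3), 1)) = -(5/18 - (-216)*3) = -(5/18 - 1*(-648)) = -(5/18 + 648) = -1*11669/18 = -11669/18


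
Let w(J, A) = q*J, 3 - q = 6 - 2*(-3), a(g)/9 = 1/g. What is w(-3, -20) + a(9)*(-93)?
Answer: -66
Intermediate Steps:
a(g) = 9/g (a(g) = 9*(1/g) = 9/g)
q = -9 (q = 3 - (6 - 2*(-3)) = 3 - (6 + 6) = 3 - 1*12 = 3 - 12 = -9)
w(J, A) = -9*J
w(-3, -20) + a(9)*(-93) = -9*(-3) + (9/9)*(-93) = 27 + (9*(⅑))*(-93) = 27 + 1*(-93) = 27 - 93 = -66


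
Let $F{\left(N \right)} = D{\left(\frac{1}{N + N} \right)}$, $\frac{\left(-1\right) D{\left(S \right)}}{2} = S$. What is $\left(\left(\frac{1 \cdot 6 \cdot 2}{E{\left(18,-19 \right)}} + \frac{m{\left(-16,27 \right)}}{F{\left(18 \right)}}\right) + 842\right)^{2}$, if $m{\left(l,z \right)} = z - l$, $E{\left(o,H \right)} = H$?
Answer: $\frac{1638400}{361} \approx 4538.5$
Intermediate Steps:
$D{\left(S \right)} = - 2 S$
$F{\left(N \right)} = - \frac{1}{N}$ ($F{\left(N \right)} = - \frac{2}{N + N} = - \frac{2}{2 N} = - 2 \frac{1}{2 N} = - \frac{1}{N}$)
$\left(\left(\frac{1 \cdot 6 \cdot 2}{E{\left(18,-19 \right)}} + \frac{m{\left(-16,27 \right)}}{F{\left(18 \right)}}\right) + 842\right)^{2} = \left(\left(\frac{1 \cdot 6 \cdot 2}{-19} + \frac{27 - -16}{\left(-1\right) \frac{1}{18}}\right) + 842\right)^{2} = \left(\left(6 \cdot 2 \left(- \frac{1}{19}\right) + \frac{27 + 16}{\left(-1\right) \frac{1}{18}}\right) + 842\right)^{2} = \left(\left(12 \left(- \frac{1}{19}\right) + \frac{43}{- \frac{1}{18}}\right) + 842\right)^{2} = \left(\left(- \frac{12}{19} + 43 \left(-18\right)\right) + 842\right)^{2} = \left(\left(- \frac{12}{19} - 774\right) + 842\right)^{2} = \left(- \frac{14718}{19} + 842\right)^{2} = \left(\frac{1280}{19}\right)^{2} = \frac{1638400}{361}$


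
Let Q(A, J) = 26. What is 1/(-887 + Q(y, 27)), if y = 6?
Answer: -1/861 ≈ -0.0011614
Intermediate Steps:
1/(-887 + Q(y, 27)) = 1/(-887 + 26) = 1/(-861) = -1/861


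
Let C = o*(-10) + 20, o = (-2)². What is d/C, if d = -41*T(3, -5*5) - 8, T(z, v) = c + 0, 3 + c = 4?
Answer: 49/20 ≈ 2.4500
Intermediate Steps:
c = 1 (c = -3 + 4 = 1)
o = 4
T(z, v) = 1 (T(z, v) = 1 + 0 = 1)
C = -20 (C = 4*(-10) + 20 = -40 + 20 = -20)
d = -49 (d = -41*1 - 8 = -41 - 8 = -49)
d/C = -49/(-20) = -49*(-1/20) = 49/20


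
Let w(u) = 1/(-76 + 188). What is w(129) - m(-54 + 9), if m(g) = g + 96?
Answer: -5711/112 ≈ -50.991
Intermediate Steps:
w(u) = 1/112
m(g) = 96 + g
w(129) - m(-54 + 9) = 1/112 - (96 + (-54 + 9)) = 1/112 - (96 - 45) = 1/112 - 1*51 = 1/112 - 51 = -5711/112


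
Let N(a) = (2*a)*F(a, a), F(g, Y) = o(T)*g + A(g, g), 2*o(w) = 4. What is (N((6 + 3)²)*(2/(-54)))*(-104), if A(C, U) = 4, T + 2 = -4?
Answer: 103584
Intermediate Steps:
T = -6 (T = -2 - 4 = -6)
o(w) = 2 (o(w) = (½)*4 = 2)
F(g, Y) = 4 + 2*g (F(g, Y) = 2*g + 4 = 4 + 2*g)
N(a) = 2*a*(4 + 2*a) (N(a) = (2*a)*(4 + 2*a) = 2*a*(4 + 2*a))
(N((6 + 3)²)*(2/(-54)))*(-104) = ((4*(6 + 3)²*(2 + (6 + 3)²))*(2/(-54)))*(-104) = ((4*9²*(2 + 9²))*(2*(-1/54)))*(-104) = ((4*81*(2 + 81))*(-1/27))*(-104) = ((4*81*83)*(-1/27))*(-104) = (26892*(-1/27))*(-104) = -996*(-104) = 103584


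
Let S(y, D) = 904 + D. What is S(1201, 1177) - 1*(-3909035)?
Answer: 3911116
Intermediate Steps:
S(1201, 1177) - 1*(-3909035) = (904 + 1177) - 1*(-3909035) = 2081 + 3909035 = 3911116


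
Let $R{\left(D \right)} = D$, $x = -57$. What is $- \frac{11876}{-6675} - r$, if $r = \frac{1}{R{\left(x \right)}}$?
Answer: $\frac{227869}{126825} \approx 1.7967$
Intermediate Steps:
$r = - \frac{1}{57}$ ($r = \frac{1}{-57} = - \frac{1}{57} \approx -0.017544$)
$- \frac{11876}{-6675} - r = - \frac{11876}{-6675} - - \frac{1}{57} = \left(-11876\right) \left(- \frac{1}{6675}\right) + \frac{1}{57} = \frac{11876}{6675} + \frac{1}{57} = \frac{227869}{126825}$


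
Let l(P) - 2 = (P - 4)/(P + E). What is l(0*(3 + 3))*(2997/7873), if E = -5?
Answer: 41958/39365 ≈ 1.0659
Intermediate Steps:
l(P) = 2 + (-4 + P)/(-5 + P) (l(P) = 2 + (P - 4)/(P - 5) = 2 + (-4 + P)/(-5 + P))
l(0*(3 + 3))*(2997/7873) = ((-14 + 3*(0*(3 + 3)))/(-5 + 0*(3 + 3)))*(2997/7873) = ((-14 + 3*(0*6))/(-5 + 0*6))*(2997*(1/7873)) = ((-14 + 3*0)/(-5 + 0))*(2997/7873) = ((-14 + 0)/(-5))*(2997/7873) = -⅕*(-14)*(2997/7873) = (14/5)*(2997/7873) = 41958/39365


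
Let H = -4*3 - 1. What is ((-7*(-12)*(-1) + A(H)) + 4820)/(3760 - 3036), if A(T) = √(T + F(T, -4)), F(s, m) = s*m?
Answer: 1184/181 + √39/724 ≈ 6.5501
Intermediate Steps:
H = -13 (H = -12 - 1 = -13)
F(s, m) = m*s
A(T) = √3*√(-T) (A(T) = √(T - 4*T) = √(-3*T) = √3*√(-T))
((-7*(-12)*(-1) + A(H)) + 4820)/(3760 - 3036) = ((-7*(-12)*(-1) + √3*√(-1*(-13))) + 4820)/(3760 - 3036) = ((84*(-1) + √3*√13) + 4820)/724 = ((-84 + √39) + 4820)*(1/724) = (4736 + √39)*(1/724) = 1184/181 + √39/724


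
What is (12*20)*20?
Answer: 4800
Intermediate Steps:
(12*20)*20 = 240*20 = 4800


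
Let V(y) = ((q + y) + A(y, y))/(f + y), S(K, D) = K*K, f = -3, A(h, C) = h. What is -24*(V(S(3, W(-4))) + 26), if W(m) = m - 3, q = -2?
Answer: -688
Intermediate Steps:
W(m) = -3 + m
S(K, D) = K**2
V(y) = (-2 + 2*y)/(-3 + y) (V(y) = ((-2 + y) + y)/(-3 + y) = (-2 + 2*y)/(-3 + y))
-24*(V(S(3, W(-4))) + 26) = -24*(2*(-1 + 3**2)/(-3 + 3**2) + 26) = -24*(2*(-1 + 9)/(-3 + 9) + 26) = -24*(2*8/6 + 26) = -24*(2*(1/6)*8 + 26) = -24*(8/3 + 26) = -24*86/3 = -688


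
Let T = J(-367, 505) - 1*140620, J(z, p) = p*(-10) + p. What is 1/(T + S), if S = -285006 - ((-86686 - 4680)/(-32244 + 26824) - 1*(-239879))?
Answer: -2710/1815881183 ≈ -1.4924e-6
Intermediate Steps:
J(z, p) = -9*p (J(z, p) = -10*p + p = -9*p)
T = -145165 (T = -9*505 - 1*140620 = -4545 - 140620 = -145165)
S = -1422484033/2710 (S = -285006 - (-91366/(-5420) + 239879) = -285006 - (-91366*(-1/5420) + 239879) = -285006 - (45683/2710 + 239879) = -285006 - 1*650117773/2710 = -285006 - 650117773/2710 = -1422484033/2710 ≈ -5.2490e+5)
1/(T + S) = 1/(-145165 - 1422484033/2710) = 1/(-1815881183/2710) = -2710/1815881183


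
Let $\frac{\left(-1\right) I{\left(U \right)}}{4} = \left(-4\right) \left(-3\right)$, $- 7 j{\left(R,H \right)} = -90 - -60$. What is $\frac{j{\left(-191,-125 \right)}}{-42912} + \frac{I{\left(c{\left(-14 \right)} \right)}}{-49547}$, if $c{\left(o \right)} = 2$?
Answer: $\frac{2155337}{2480521008} \approx 0.00086891$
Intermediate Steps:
$j{\left(R,H \right)} = \frac{30}{7}$ ($j{\left(R,H \right)} = - \frac{-90 - -60}{7} = - \frac{-90 + 60}{7} = \left(- \frac{1}{7}\right) \left(-30\right) = \frac{30}{7}$)
$I{\left(U \right)} = -48$ ($I{\left(U \right)} = - 4 \left(\left(-4\right) \left(-3\right)\right) = \left(-4\right) 12 = -48$)
$\frac{j{\left(-191,-125 \right)}}{-42912} + \frac{I{\left(c{\left(-14 \right)} \right)}}{-49547} = \frac{30}{7 \left(-42912\right)} - \frac{48}{-49547} = \frac{30}{7} \left(- \frac{1}{42912}\right) - - \frac{48}{49547} = - \frac{5}{50064} + \frac{48}{49547} = \frac{2155337}{2480521008}$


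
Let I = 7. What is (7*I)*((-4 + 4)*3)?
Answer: 0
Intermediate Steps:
(7*I)*((-4 + 4)*3) = (7*7)*((-4 + 4)*3) = 49*(0*3) = 49*0 = 0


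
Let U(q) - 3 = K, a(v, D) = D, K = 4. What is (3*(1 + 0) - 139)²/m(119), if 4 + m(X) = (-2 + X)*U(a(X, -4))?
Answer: 18496/815 ≈ 22.694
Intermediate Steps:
U(q) = 7 (U(q) = 3 + 4 = 7)
m(X) = -18 + 7*X (m(X) = -4 + (-2 + X)*7 = -4 + (-14 + 7*X) = -18 + 7*X)
(3*(1 + 0) - 139)²/m(119) = (3*(1 + 0) - 139)²/(-18 + 7*119) = (3*1 - 139)²/(-18 + 833) = (3 - 139)²/815 = (-136)²*(1/815) = 18496*(1/815) = 18496/815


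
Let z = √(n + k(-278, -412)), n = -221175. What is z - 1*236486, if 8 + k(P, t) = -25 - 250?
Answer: -236486 + I*√221458 ≈ -2.3649e+5 + 470.59*I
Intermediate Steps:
k(P, t) = -283 (k(P, t) = -8 + (-25 - 250) = -8 - 275 = -283)
z = I*√221458 (z = √(-221175 - 283) = √(-221458) = I*√221458 ≈ 470.59*I)
z - 1*236486 = I*√221458 - 1*236486 = I*√221458 - 236486 = -236486 + I*√221458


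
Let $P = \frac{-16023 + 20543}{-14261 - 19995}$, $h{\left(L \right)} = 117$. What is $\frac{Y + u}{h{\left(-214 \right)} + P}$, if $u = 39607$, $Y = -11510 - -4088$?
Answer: $\frac{137816170}{500429} \approx 275.4$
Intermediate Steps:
$Y = -7422$ ($Y = -11510 + 4088 = -7422$)
$P = - \frac{565}{4282}$ ($P = \frac{4520}{-34256} = 4520 \left(- \frac{1}{34256}\right) = - \frac{565}{4282} \approx -0.13195$)
$\frac{Y + u}{h{\left(-214 \right)} + P} = \frac{-7422 + 39607}{117 - \frac{565}{4282}} = \frac{32185}{\frac{500429}{4282}} = 32185 \cdot \frac{4282}{500429} = \frac{137816170}{500429}$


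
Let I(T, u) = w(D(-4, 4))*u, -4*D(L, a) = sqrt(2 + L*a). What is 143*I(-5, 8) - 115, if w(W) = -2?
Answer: -2403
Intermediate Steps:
D(L, a) = -sqrt(2 + L*a)/4
I(T, u) = -2*u
143*I(-5, 8) - 115 = 143*(-2*8) - 115 = 143*(-16) - 115 = -2288 - 115 = -2403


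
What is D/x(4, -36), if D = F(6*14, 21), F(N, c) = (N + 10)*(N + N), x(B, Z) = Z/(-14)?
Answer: 18424/3 ≈ 6141.3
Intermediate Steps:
x(B, Z) = -Z/14 (x(B, Z) = Z*(-1/14) = -Z/14)
F(N, c) = 2*N*(10 + N) (F(N, c) = (10 + N)*(2*N) = 2*N*(10 + N))
D = 15792 (D = 2*(6*14)*(10 + 6*14) = 2*84*(10 + 84) = 2*84*94 = 15792)
D/x(4, -36) = 15792/((-1/14*(-36))) = 15792/(18/7) = 15792*(7/18) = 18424/3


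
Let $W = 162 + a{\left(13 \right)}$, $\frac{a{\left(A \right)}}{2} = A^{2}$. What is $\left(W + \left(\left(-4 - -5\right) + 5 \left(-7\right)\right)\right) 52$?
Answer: $24232$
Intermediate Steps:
$a{\left(A \right)} = 2 A^{2}$
$W = 500$ ($W = 162 + 2 \cdot 13^{2} = 162 + 2 \cdot 169 = 162 + 338 = 500$)
$\left(W + \left(\left(-4 - -5\right) + 5 \left(-7\right)\right)\right) 52 = \left(500 + \left(\left(-4 - -5\right) + 5 \left(-7\right)\right)\right) 52 = \left(500 + \left(\left(-4 + 5\right) - 35\right)\right) 52 = \left(500 + \left(1 - 35\right)\right) 52 = \left(500 - 34\right) 52 = 466 \cdot 52 = 24232$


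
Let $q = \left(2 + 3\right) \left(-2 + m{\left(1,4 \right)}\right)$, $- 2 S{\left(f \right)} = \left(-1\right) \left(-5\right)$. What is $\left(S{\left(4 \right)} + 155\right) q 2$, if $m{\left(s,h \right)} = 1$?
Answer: $-1525$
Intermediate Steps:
$S{\left(f \right)} = - \frac{5}{2}$ ($S{\left(f \right)} = - \frac{\left(-1\right) \left(-5\right)}{2} = \left(- \frac{1}{2}\right) 5 = - \frac{5}{2}$)
$q = -5$ ($q = \left(2 + 3\right) \left(-2 + 1\right) = 5 \left(-1\right) = -5$)
$\left(S{\left(4 \right)} + 155\right) q 2 = \left(- \frac{5}{2} + 155\right) \left(\left(-5\right) 2\right) = \frac{305}{2} \left(-10\right) = -1525$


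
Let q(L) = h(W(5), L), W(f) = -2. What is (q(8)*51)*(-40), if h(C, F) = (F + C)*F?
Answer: -97920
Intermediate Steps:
h(C, F) = F*(C + F) (h(C, F) = (C + F)*F = F*(C + F))
q(L) = L*(-2 + L)
(q(8)*51)*(-40) = ((8*(-2 + 8))*51)*(-40) = ((8*6)*51)*(-40) = (48*51)*(-40) = 2448*(-40) = -97920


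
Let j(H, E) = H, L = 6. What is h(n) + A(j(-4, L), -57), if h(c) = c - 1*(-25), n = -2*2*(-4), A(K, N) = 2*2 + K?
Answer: 41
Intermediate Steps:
A(K, N) = 4 + K
n = 16 (n = -4*(-4) = 16)
h(c) = 25 + c (h(c) = c + 25 = 25 + c)
h(n) + A(j(-4, L), -57) = (25 + 16) + (4 - 4) = 41 + 0 = 41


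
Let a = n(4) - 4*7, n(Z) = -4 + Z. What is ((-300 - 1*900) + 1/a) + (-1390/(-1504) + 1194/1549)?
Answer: -9771193311/8153936 ≈ -1198.3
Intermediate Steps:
a = -28 (a = (-4 + 4) - 4*7 = 0 - 28 = -28)
((-300 - 1*900) + 1/a) + (-1390/(-1504) + 1194/1549) = ((-300 - 1*900) + 1/(-28)) + (-1390/(-1504) + 1194/1549) = ((-300 - 900) - 1/28) + (-1390*(-1/1504) + 1194*(1/1549)) = (-1200 - 1/28) + (695/752 + 1194/1549) = -33601/28 + 1974443/1164848 = -9771193311/8153936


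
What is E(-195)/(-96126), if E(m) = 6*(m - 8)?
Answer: 203/16021 ≈ 0.012671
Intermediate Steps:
E(m) = -48 + 6*m (E(m) = 6*(-8 + m) = -48 + 6*m)
E(-195)/(-96126) = (-48 + 6*(-195))/(-96126) = (-48 - 1170)*(-1/96126) = -1218*(-1/96126) = 203/16021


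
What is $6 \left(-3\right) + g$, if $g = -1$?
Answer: $-19$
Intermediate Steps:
$6 \left(-3\right) + g = 6 \left(-3\right) - 1 = -18 - 1 = -19$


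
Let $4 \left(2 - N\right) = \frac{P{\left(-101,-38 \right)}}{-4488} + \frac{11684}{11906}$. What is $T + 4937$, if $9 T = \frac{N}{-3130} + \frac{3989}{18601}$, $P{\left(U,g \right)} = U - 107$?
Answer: $\frac{785406364507658959}{159084987582510} \approx 4937.0$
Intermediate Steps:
$P{\left(U,g \right)} = -107 + U$
$N = \frac{5821231}{3339633}$ ($N = 2 - \frac{\frac{-107 - 101}{-4488} + \frac{11684}{11906}}{4} = 2 - \frac{\left(-208\right) \left(- \frac{1}{4488}\right) + 11684 \cdot \frac{1}{11906}}{4} = 2 - \frac{\frac{26}{561} + \frac{5842}{5953}}{4} = 2 - \frac{858035}{3339633} = \frac{5821231}{3339633} \approx 1.7431$)
$T = \frac{3780812807089}{159084987582510}$ ($T = \frac{\frac{5821231}{3339633 \left(-3130\right)} + \frac{3989}{18601}}{9} = \frac{\frac{5821231}{3339633} \left(- \frac{1}{3130}\right) + 3989 \cdot \frac{1}{18601}}{9} = \frac{- \frac{5821231}{10453051290} + \frac{3989}{18601}}{9} = \frac{1}{9} \cdot \frac{3780812807089}{17676109731390} = \frac{3780812807089}{159084987582510} \approx 0.023766$)
$T + 4937 = \frac{3780812807089}{159084987582510} + 4937 = \frac{785406364507658959}{159084987582510}$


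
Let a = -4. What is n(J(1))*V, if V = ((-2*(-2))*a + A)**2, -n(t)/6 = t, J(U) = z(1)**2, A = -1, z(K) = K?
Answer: -1734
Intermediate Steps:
J(U) = 1 (J(U) = 1**2 = 1)
n(t) = -6*t
V = 289 (V = (-2*(-2)*(-4) - 1)**2 = (4*(-4) - 1)**2 = (-16 - 1)**2 = (-17)**2 = 289)
n(J(1))*V = -6*1*289 = -6*289 = -1734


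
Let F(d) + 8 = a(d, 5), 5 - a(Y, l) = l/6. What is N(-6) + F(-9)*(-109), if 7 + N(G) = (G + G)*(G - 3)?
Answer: 3113/6 ≈ 518.83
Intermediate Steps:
a(Y, l) = 5 - l/6
F(d) = -23/6 (F(d) = -8 + (5 - ⅙*5) = -8 + (5 - ⅚) = -8 + 25/6 = -23/6)
N(G) = -7 + 2*G*(-3 + G) (N(G) = -7 + (G + G)*(G - 3) = -7 + (2*G)*(-3 + G) = -7 + 2*G*(-3 + G))
N(-6) + F(-9)*(-109) = (-7 - 6*(-6) + 2*(-6)²) - 23/6*(-109) = (-7 + 36 + 2*36) + 2507/6 = (-7 + 36 + 72) + 2507/6 = 101 + 2507/6 = 3113/6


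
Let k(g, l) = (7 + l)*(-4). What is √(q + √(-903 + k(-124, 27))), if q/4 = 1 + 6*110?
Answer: √(2644 + I*√1039) ≈ 51.421 + 0.3134*I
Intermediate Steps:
k(g, l) = -28 - 4*l
q = 2644 (q = 4*(1 + 6*110) = 4*(1 + 660) = 4*661 = 2644)
√(q + √(-903 + k(-124, 27))) = √(2644 + √(-903 + (-28 - 4*27))) = √(2644 + √(-903 + (-28 - 108))) = √(2644 + √(-903 - 136)) = √(2644 + √(-1039)) = √(2644 + I*√1039)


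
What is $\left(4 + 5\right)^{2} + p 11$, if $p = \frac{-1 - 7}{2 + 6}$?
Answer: $70$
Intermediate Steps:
$p = -1$ ($p = - \frac{8}{8} = \left(-8\right) \frac{1}{8} = -1$)
$\left(4 + 5\right)^{2} + p 11 = \left(4 + 5\right)^{2} - 11 = 9^{2} - 11 = 81 - 11 = 70$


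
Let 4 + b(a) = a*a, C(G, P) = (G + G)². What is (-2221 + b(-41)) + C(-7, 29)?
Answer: -348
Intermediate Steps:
C(G, P) = 4*G² (C(G, P) = (2*G)² = 4*G²)
b(a) = -4 + a² (b(a) = -4 + a*a = -4 + a²)
(-2221 + b(-41)) + C(-7, 29) = (-2221 + (-4 + (-41)²)) + 4*(-7)² = (-2221 + (-4 + 1681)) + 4*49 = (-2221 + 1677) + 196 = -544 + 196 = -348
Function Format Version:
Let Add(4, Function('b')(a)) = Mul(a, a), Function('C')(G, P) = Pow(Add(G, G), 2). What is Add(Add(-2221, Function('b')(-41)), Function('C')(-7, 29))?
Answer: -348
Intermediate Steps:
Function('C')(G, P) = Mul(4, Pow(G, 2)) (Function('C')(G, P) = Pow(Mul(2, G), 2) = Mul(4, Pow(G, 2)))
Function('b')(a) = Add(-4, Pow(a, 2)) (Function('b')(a) = Add(-4, Mul(a, a)) = Add(-4, Pow(a, 2)))
Add(Add(-2221, Function('b')(-41)), Function('C')(-7, 29)) = Add(Add(-2221, Add(-4, Pow(-41, 2))), Mul(4, Pow(-7, 2))) = Add(Add(-2221, Add(-4, 1681)), Mul(4, 49)) = Add(Add(-2221, 1677), 196) = Add(-544, 196) = -348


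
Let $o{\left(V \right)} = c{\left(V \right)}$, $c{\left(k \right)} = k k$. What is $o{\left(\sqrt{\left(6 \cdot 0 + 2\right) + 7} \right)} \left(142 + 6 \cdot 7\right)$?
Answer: $1656$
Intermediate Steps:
$c{\left(k \right)} = k^{2}$
$o{\left(V \right)} = V^{2}$
$o{\left(\sqrt{\left(6 \cdot 0 + 2\right) + 7} \right)} \left(142 + 6 \cdot 7\right) = \left(\sqrt{\left(6 \cdot 0 + 2\right) + 7}\right)^{2} \left(142 + 6 \cdot 7\right) = \left(\sqrt{\left(0 + 2\right) + 7}\right)^{2} \left(142 + 42\right) = \left(\sqrt{2 + 7}\right)^{2} \cdot 184 = \left(\sqrt{9}\right)^{2} \cdot 184 = 3^{2} \cdot 184 = 9 \cdot 184 = 1656$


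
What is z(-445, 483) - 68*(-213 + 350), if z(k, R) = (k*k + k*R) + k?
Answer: -26671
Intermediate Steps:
z(k, R) = k + k**2 + R*k (z(k, R) = (k**2 + R*k) + k = k + k**2 + R*k)
z(-445, 483) - 68*(-213 + 350) = -445*(1 + 483 - 445) - 68*(-213 + 350) = -445*39 - 68*137 = -17355 - 1*9316 = -17355 - 9316 = -26671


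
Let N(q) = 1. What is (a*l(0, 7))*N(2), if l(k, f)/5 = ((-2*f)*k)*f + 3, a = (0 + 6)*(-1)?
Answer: -90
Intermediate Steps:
a = -6 (a = 6*(-1) = -6)
l(k, f) = 15 - 10*k*f² (l(k, f) = 5*(((-2*f)*k)*f + 3) = 5*((-2*f*k)*f + 3) = 5*(-2*k*f² + 3) = 5*(3 - 2*k*f²) = 15 - 10*k*f²)
(a*l(0, 7))*N(2) = -6*(15 - 10*0*7²)*1 = -6*(15 - 10*0*49)*1 = -6*(15 + 0)*1 = -6*15*1 = -90*1 = -90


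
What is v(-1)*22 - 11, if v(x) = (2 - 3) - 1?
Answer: -55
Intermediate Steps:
v(x) = -2 (v(x) = -1 - 1 = -2)
v(-1)*22 - 11 = -2*22 - 11 = -44 - 11 = -55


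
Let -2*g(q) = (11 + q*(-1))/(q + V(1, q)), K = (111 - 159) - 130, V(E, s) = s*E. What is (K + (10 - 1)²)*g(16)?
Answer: -485/64 ≈ -7.5781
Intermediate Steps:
V(E, s) = E*s
K = -178 (K = -48 - 130 = -178)
g(q) = -(11 - q)/(4*q) (g(q) = -(11 + q*(-1))/(2*(q + 1*q)) = -(11 - q)/(2*(q + q)) = -(11 - q)/(2*(2*q)) = -(11 - q)*1/(2*q)/2 = -(11 - q)/(4*q))
(K + (10 - 1)²)*g(16) = (-178 + (10 - 1)²)*((¼)*(-11 + 16)/16) = (-178 + 9²)*((¼)*(1/16)*5) = (-178 + 81)*(5/64) = -97*5/64 = -485/64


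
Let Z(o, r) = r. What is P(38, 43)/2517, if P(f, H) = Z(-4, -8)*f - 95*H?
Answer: -1463/839 ≈ -1.7437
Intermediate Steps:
P(f, H) = -95*H - 8*f (P(f, H) = -8*f - 95*H = -95*H - 8*f)
P(38, 43)/2517 = (-95*43 - 8*38)/2517 = (-4085 - 304)*(1/2517) = -4389*1/2517 = -1463/839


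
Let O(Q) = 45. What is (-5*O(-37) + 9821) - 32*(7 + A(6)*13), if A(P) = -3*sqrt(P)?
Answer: 9372 + 1248*sqrt(6) ≈ 12429.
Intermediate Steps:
(-5*O(-37) + 9821) - 32*(7 + A(6)*13) = (-5*45 + 9821) - 32*(7 - 3*sqrt(6)*13) = (-225 + 9821) - 32*(7 - 39*sqrt(6)) = 9596 + (-224 + 1248*sqrt(6)) = 9372 + 1248*sqrt(6)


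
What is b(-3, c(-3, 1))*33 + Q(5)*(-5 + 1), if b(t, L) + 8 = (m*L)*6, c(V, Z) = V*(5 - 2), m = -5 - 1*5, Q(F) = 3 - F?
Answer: 17564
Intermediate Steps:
m = -10 (m = -5 - 5 = -10)
c(V, Z) = 3*V (c(V, Z) = V*3 = 3*V)
b(t, L) = -8 - 60*L (b(t, L) = -8 - 10*L*6 = -8 - 60*L)
b(-3, c(-3, 1))*33 + Q(5)*(-5 + 1) = (-8 - 180*(-3))*33 + (3 - 1*5)*(-5 + 1) = (-8 - 60*(-9))*33 + (3 - 5)*(-4) = (-8 + 540)*33 - 2*(-4) = 532*33 + 8 = 17556 + 8 = 17564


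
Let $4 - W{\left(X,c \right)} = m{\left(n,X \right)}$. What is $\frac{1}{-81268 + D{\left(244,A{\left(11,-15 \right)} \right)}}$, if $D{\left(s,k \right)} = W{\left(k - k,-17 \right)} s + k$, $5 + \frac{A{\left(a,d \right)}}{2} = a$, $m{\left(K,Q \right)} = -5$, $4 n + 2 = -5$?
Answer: $- \frac{1}{79060} \approx -1.2649 \cdot 10^{-5}$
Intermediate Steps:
$n = - \frac{7}{4}$ ($n = - \frac{1}{2} + \frac{1}{4} \left(-5\right) = - \frac{1}{2} - \frac{5}{4} = - \frac{7}{4} \approx -1.75$)
$A{\left(a,d \right)} = -10 + 2 a$
$W{\left(X,c \right)} = 9$ ($W{\left(X,c \right)} = 4 - -5 = 4 + 5 = 9$)
$D{\left(s,k \right)} = k + 9 s$ ($D{\left(s,k \right)} = 9 s + k = k + 9 s$)
$\frac{1}{-81268 + D{\left(244,A{\left(11,-15 \right)} \right)}} = \frac{1}{-81268 + \left(\left(-10 + 2 \cdot 11\right) + 9 \cdot 244\right)} = \frac{1}{-81268 + \left(\left(-10 + 22\right) + 2196\right)} = \frac{1}{-81268 + \left(12 + 2196\right)} = \frac{1}{-81268 + 2208} = \frac{1}{-79060} = - \frac{1}{79060}$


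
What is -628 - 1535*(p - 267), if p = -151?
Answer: 641002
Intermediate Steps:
-628 - 1535*(p - 267) = -628 - 1535*(-151 - 267) = -628 - 1535*(-418) = -628 + 641630 = 641002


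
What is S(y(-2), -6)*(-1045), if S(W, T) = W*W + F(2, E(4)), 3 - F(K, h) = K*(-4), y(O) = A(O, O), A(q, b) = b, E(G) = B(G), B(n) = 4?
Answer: -15675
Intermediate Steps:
E(G) = 4
y(O) = O
F(K, h) = 3 + 4*K (F(K, h) = 3 - K*(-4) = 3 - (-4)*K = 3 + 4*K)
S(W, T) = 11 + W**2 (S(W, T) = W*W + (3 + 4*2) = W**2 + (3 + 8) = W**2 + 11 = 11 + W**2)
S(y(-2), -6)*(-1045) = (11 + (-2)**2)*(-1045) = (11 + 4)*(-1045) = 15*(-1045) = -15675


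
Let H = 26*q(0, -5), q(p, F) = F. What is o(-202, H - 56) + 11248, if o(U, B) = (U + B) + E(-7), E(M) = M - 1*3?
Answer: 10850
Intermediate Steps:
E(M) = -3 + M (E(M) = M - 3 = -3 + M)
H = -130 (H = 26*(-5) = -130)
o(U, B) = -10 + B + U (o(U, B) = (U + B) + (-3 - 7) = (B + U) - 10 = -10 + B + U)
o(-202, H - 56) + 11248 = (-10 + (-130 - 56) - 202) + 11248 = (-10 - 186 - 202) + 11248 = -398 + 11248 = 10850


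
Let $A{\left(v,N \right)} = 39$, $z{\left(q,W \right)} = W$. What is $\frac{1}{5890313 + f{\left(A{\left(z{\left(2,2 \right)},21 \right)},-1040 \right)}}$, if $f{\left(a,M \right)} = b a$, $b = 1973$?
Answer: $\frac{1}{5967260} \approx 1.6758 \cdot 10^{-7}$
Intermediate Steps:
$f{\left(a,M \right)} = 1973 a$
$\frac{1}{5890313 + f{\left(A{\left(z{\left(2,2 \right)},21 \right)},-1040 \right)}} = \frac{1}{5890313 + 1973 \cdot 39} = \frac{1}{5890313 + 76947} = \frac{1}{5967260}$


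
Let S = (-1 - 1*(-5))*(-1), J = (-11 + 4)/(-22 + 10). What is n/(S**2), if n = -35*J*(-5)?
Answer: 1225/192 ≈ 6.3802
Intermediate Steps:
J = 7/12 (J = -7/(-12) = -7*(-1/12) = 7/12 ≈ 0.58333)
S = -4 (S = (-1 + 5)*(-1) = 4*(-1) = -4)
n = 1225/12 (n = -35*7/12*(-5) = -245/12*(-5) = 1225/12 ≈ 102.08)
n/(S**2) = 1225/(12*((-4)**2)) = (1225/12)/16 = (1225/12)*(1/16) = 1225/192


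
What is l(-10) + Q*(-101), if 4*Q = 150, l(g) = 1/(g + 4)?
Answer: -11363/3 ≈ -3787.7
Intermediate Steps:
l(g) = 1/(4 + g)
Q = 75/2 (Q = (1/4)*150 = 75/2 ≈ 37.500)
l(-10) + Q*(-101) = 1/(4 - 10) + (75/2)*(-101) = 1/(-6) - 7575/2 = -1/6 - 7575/2 = -11363/3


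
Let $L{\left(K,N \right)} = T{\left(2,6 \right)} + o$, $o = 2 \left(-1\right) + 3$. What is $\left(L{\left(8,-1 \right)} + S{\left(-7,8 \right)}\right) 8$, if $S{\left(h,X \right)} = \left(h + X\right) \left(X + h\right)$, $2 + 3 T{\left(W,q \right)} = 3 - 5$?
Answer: $\frac{16}{3} \approx 5.3333$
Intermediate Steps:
$T{\left(W,q \right)} = - \frac{4}{3}$ ($T{\left(W,q \right)} = - \frac{2}{3} + \frac{3 - 5}{3} = - \frac{2}{3} + \frac{1}{3} \left(-2\right) = - \frac{2}{3} - \frac{2}{3} = - \frac{4}{3}$)
$o = 1$ ($o = -2 + 3 = 1$)
$S{\left(h,X \right)} = \left(X + h\right)^{2}$ ($S{\left(h,X \right)} = \left(X + h\right) \left(X + h\right) = \left(X + h\right)^{2}$)
$L{\left(K,N \right)} = - \frac{1}{3}$ ($L{\left(K,N \right)} = - \frac{4}{3} + 1 = - \frac{1}{3}$)
$\left(L{\left(8,-1 \right)} + S{\left(-7,8 \right)}\right) 8 = \left(- \frac{1}{3} + \left(8 - 7\right)^{2}\right) 8 = \left(- \frac{1}{3} + 1^{2}\right) 8 = \left(- \frac{1}{3} + 1\right) 8 = \frac{2}{3} \cdot 8 = \frac{16}{3}$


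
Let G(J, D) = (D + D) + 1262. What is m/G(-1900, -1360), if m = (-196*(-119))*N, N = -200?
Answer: 2332400/729 ≈ 3199.5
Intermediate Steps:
G(J, D) = 1262 + 2*D (G(J, D) = 2*D + 1262 = 1262 + 2*D)
m = -4664800 (m = -196*(-119)*(-200) = 23324*(-200) = -4664800)
m/G(-1900, -1360) = -4664800/(1262 + 2*(-1360)) = -4664800/(1262 - 2720) = -4664800/(-1458) = -4664800*(-1/1458) = 2332400/729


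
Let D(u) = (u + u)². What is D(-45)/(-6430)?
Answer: -810/643 ≈ -1.2597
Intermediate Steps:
D(u) = 4*u² (D(u) = (2*u)² = 4*u²)
D(-45)/(-6430) = (4*(-45)²)/(-6430) = (4*2025)*(-1/6430) = 8100*(-1/6430) = -810/643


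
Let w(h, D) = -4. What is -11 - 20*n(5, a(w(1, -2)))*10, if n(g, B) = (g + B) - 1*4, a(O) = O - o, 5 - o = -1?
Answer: 1789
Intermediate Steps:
o = 6 (o = 5 - 1*(-1) = 5 + 1 = 6)
a(O) = -6 + O (a(O) = O - 1*6 = O - 6 = -6 + O)
n(g, B) = -4 + B + g (n(g, B) = (B + g) - 4 = -4 + B + g)
-11 - 20*n(5, a(w(1, -2)))*10 = -11 - 20*(-4 + (-6 - 4) + 5)*10 = -11 - 20*(-4 - 10 + 5)*10 = -11 - (-180)*10 = -11 - 20*(-90) = -11 + 1800 = 1789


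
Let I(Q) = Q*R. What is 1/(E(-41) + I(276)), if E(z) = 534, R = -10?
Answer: -1/2226 ≈ -0.00044924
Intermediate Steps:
I(Q) = -10*Q (I(Q) = Q*(-10) = -10*Q)
1/(E(-41) + I(276)) = 1/(534 - 10*276) = 1/(534 - 2760) = 1/(-2226) = -1/2226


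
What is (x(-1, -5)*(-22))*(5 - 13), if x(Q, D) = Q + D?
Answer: -1056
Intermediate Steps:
x(Q, D) = D + Q
(x(-1, -5)*(-22))*(5 - 13) = ((-5 - 1)*(-22))*(5 - 13) = -6*(-22)*(-8) = 132*(-8) = -1056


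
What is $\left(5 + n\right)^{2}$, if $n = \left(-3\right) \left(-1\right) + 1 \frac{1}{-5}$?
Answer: $\frac{1521}{25} \approx 60.84$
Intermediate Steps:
$n = \frac{14}{5}$ ($n = 3 + 1 \left(- \frac{1}{5}\right) = 3 - \frac{1}{5} = \frac{14}{5} \approx 2.8$)
$\left(5 + n\right)^{2} = \left(5 + \frac{14}{5}\right)^{2} = \left(\frac{39}{5}\right)^{2} = \frac{1521}{25}$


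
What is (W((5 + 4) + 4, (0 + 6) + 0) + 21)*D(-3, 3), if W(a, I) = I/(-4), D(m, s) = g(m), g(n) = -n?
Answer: 117/2 ≈ 58.500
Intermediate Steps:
D(m, s) = -m
W(a, I) = -I/4 (W(a, I) = I*(-1/4) = -I/4)
(W((5 + 4) + 4, (0 + 6) + 0) + 21)*D(-3, 3) = (-((0 + 6) + 0)/4 + 21)*(-1*(-3)) = (-(6 + 0)/4 + 21)*3 = (-1/4*6 + 21)*3 = (-3/2 + 21)*3 = (39/2)*3 = 117/2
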